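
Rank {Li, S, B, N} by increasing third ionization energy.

S < B < N < Li

After 2 electrons have been removed, what remains? Li²⁺ is already 1 electron into the core; S²⁺ still has 4 valence electrons; B²⁺ still has 1 valence electron; N²⁺ still has 3 valence electrons.
Breaking into a closed-shell core is much more expensive than removing a leftover valence electron — Li has the largest IE_3 here.
Valence configurations: S²⁺ [Ne]3s²3p², B²⁺ [He]2s¹, N²⁺ [He]2s²2p¹.
The numbers (kJ/mol): Li 11815, S 3357, B 3660, N 4578.
Putting it together, IE_3: S < B < N < Li.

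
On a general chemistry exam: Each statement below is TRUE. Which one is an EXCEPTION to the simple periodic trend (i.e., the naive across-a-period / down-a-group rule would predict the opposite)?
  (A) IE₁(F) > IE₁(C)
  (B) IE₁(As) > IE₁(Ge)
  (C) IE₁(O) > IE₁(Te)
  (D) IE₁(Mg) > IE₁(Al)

The general trend: first ionization energy increases across a period and decreases down a group.
(A) F (period 2, group 17) vs C (period 2, group 14): the stated order agrees with the simple trend.
(B) As (period 4, group 15) vs Ge (period 4, group 14): the stated order agrees with the simple trend.
(C) O (period 2, group 16) vs Te (period 5, group 16): the stated order agrees with the simple trend.
(D) Mg (period 3, group 2) vs Al (period 3, group 13): the stated order contradicts the simple trend.
The exception is (D): Al's single 3p electron is easier to remove than one from Mg's filled 3s².

(D)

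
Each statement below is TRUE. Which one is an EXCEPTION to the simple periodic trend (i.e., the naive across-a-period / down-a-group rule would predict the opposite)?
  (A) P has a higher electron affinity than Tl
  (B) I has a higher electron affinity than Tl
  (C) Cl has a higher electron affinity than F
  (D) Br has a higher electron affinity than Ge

(C)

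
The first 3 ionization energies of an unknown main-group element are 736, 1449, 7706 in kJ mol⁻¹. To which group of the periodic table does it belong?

Group 2

Look for the largest jump between consecutive ionization energies: IE3/IE2 ≈ 5.3, far larger than any earlier ratio.
That jump marks the point where a core electron is being removed. So the atom has 2 valence electrons.
A main-group element with 2 valence electrons is in group 2.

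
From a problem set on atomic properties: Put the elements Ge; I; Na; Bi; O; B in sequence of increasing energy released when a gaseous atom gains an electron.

B, Na, Bi, Ge, O, I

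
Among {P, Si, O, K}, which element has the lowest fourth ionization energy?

Si

IE_4 is the cost of taking one more electron from the +3 cation: P³⁺ still has 2 valence electrons; Si³⁺ still has 1 valence electron; O³⁺ still has 3 valence electrons; K³⁺ is already 2 electrons into the core.
Usually core removal costs more than valence removal, but here the competition is close: a tightly held n=2 valence electron can cost more to remove than an n=3 core electron, so the actual values have to decide it.
Valence configurations: P³⁺ [Ne]3s², Si³⁺ [Ne]3s¹, O³⁺ [He]2s²2p¹.
Approximate IE_4 values (kJ/mol): P 4964, Si 4356, O 7469, K 5877.
Overall IE_4 order: Si < P < K < O.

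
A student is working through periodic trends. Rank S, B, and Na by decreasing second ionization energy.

Na > B > S

After 1 electron has been removed, what remains? S⁺ still has 5 valence electrons; B⁺ still has 2 valence electrons; Na⁺ is the bare [Ne] core.
Core electrons are held far more tightly than valence electrons, so Na tops the IE_2 order.
Valence configurations: S⁺ [Ne]3s²3p³, B⁺ [He]2s².
Approximate IE_2 values (kJ/mol): S 2252, B 2427, Na 4562.
So the second ionization energies run S < B < Na.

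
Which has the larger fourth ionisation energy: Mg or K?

Mg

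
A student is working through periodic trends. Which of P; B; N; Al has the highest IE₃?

After 2 electrons have been removed, what remains? P²⁺ still has 3 valence electrons; B²⁺ still has 1 valence electron; N²⁺ still has 3 valence electrons; Al²⁺ still has 1 valence electron.
All are still removing valence electrons, so compare the +2 ions as you would atoms: IE_3 generally rises across a period (higher Z_eff) and falls down a group (larger shell), subject to the usual subshell exceptions.
Valence configurations: P²⁺ [Ne]3s²3p¹, B²⁺ [He]2s¹, N²⁺ [He]2s²2p¹, Al²⁺ [Ne]3s¹.
The numbers (kJ/mol): P 2914, B 3660, N 4578, Al 2745.
Overall IE_3 order: Al < P < B < N.

N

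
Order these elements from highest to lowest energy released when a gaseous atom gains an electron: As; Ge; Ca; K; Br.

K is in period 4, group 1; Ca is in period 4, group 2; Ge is in period 4, group 14; As is in period 4, group 15; Br is in period 4, group 17.
EA tends to increase across a period and decrease down a group, though the pattern is less regular than for IE or radius.
All lie in period 4; the across-period trend (electron affinity increases left to right) applies, with the exception below.
Note the exception: K has a higher electron affinity than Ca, contrary to the simple trend — adding an electron to Ca (ns²) has to open a new, higher-energy np subshell, which is unfavourable.
Note the exception: Ge has a higher electron affinity than As, contrary to the simple trend — adding an electron to As's half-filled 4p³ is unfavourable, so Ge (4p²) has the more exothermic EA.
For reference (kJ/mol): K 48, Ca 2, Ge 119, As 78, Br 325.
So from highest to lowest: Br > Ge > As > K > Ca.

Br > Ge > As > K > Ca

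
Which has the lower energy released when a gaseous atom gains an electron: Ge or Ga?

Ga is in period 4, group 13; Ge is in period 4, group 14.
Adding an electron releases more energy for atoms nearer the top right (short of the noble gases).
All lie in period 4, so electron affinity increases left to right.
So Ga has the lower energy released when a gaseous atom gains an electron (Ga < Ge).

Ga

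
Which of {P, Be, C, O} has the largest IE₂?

O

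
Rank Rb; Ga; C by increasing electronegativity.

Rb < Ga < C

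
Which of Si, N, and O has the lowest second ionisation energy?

Si

IE_2 is the cost of taking one more electron from the +1 cation: Si⁺ still has 3 valence electrons; N⁺ still has 4 valence electrons; O⁺ still has 5 valence electrons.
All are still removing valence electrons, so compare the +1 ions as you would atoms: IE_2 generally rises across a period (higher Z_eff) and falls down a group (larger shell), subject to the usual subshell exceptions.
Valence configurations: Si⁺ [Ne]3s²3p¹, N⁺ [He]2s²2p², O⁺ [He]2s²2p³.
Approximate IE_2 values (kJ/mol): Si 1577, N 2856, O 3388.
So the second ionization energies run Si < N < O.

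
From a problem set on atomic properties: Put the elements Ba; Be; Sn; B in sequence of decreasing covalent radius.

Radius decreases left→right (rising Z_eff, same n) and increases top→bottom (higher n).
These span different periods and groups, so the two trends combine.
Be > B: both are in period 2; the period trend gives Be the larger value.
Sn > Be: period and group pull opposite ways; the down-group shift dominates (140 vs 102 pm).
Ba > Sn: relative to Sn, both the across-period and down-group shifts push Ba's atomic radius up.
For reference (pm): Be 102, B 85, Sn 140, Ba 196.
So from largest to smallest: Ba > Sn > Be > B.

Ba > Sn > Be > B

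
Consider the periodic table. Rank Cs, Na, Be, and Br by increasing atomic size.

Be is in period 2, group 2; Na is in period 3, group 1; Br is in period 4, group 17; Cs is in period 6, group 1.
Across a period the added protons contract the valence shell; down a group each new principal shell makes the atom larger.
Neither a single period nor a single group — weigh both effects.
Br > Be: the two effects oppose for this pair; the down-group effect wins (114 vs 102 pm).
Na > Br: period and group pull opposite ways; the across-period shift dominates (155 vs 114 pm).
Cs > Na: Cs sits below Na in group 1, so the down-group effect alone puts Cs larger.
Tabulated atomic radius (pm): Be 102, Na 155, Br 114, Cs 232.
So from smallest to largest: Be < Br < Na < Cs.

Be < Br < Na < Cs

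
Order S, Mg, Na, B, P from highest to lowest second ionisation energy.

Na, B, S, P, Mg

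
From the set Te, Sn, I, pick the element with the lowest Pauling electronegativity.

Sn

Sn is in period 5, group 14; Te is in period 5, group 16; I is in period 5, group 17.
EN rises left→right (higher Z_eff, smaller atoms) and falls top→bottom (larger, more shielded atoms).
All lie in period 5, so electronegativity increases left to right.
The lowest Pauling electronegativity among these belongs to Sn.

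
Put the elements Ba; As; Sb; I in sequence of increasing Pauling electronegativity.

Ba < Sb < As < I

Electronegativity increases across a period and decreases down a group, tracking effective nuclear charge and atomic size.
Here both period and group differ, so the two effects have to be weighed against each other.
Sb > Ba: relative to Ba, both the across-period and down-group shifts push Sb's electronegativity up.
As > Sb: they share group 15; the group trend gives As the larger value.
I > As: the two effects oppose for this pair; the across-period effect wins (2.66 vs 2.18).
For reference (Pauling): As 2.18, Sb 2.05, I 2.66, Ba 0.89.
So from lowest to highest: Ba < Sb < As < I.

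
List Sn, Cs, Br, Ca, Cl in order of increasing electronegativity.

Cs, Ca, Sn, Br, Cl

Electronegativity increases across a period and decreases down a group, tracking effective nuclear charge and atomic size.
These span different periods and groups, so the two trends combine.
Ca > Cs: both effects reinforce here, so Ca is clearly the higher of the two.
Sn > Ca: period and group pull opposite ways; the across-period shift dominates (1.96 vs 1.00).
Br > Sn: both effects reinforce here, so Br is clearly the higher of the two.
Cl > Br: they share group 17; the group trend gives Cl the larger value.
Approximate values (Pauling): Cl 3.16, Ca 1.00, Br 2.96, Sn 1.96, Cs 0.79.
So from lowest to highest: Cs < Ca < Sn < Br < Cl.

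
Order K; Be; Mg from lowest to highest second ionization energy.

Consider each +1 ion: K⁺ is the bare [Ar] core; Be⁺ still has 1 valence electron; Mg⁺ still has 1 valence electron.
Breaking into a closed-shell core is much more expensive than removing a leftover valence electron — K has the largest IE_2 here.
Valence configurations: Be⁺ [He]2s¹, Mg⁺ [Ne]3s¹.
The numbers (kJ/mol): K 3052, Be 1757, Mg 1451.
Putting it together, IE_2: Mg < Be < K.

Mg, Be, K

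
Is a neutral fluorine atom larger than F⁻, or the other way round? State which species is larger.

Forming F⁻ adds 1 electron to F. More electron–electron repulsion in the same shell, with unchanged nuclear charge, lets the cloud expand.
An anion is larger than its parent atom: F⁻ > F.

F⁻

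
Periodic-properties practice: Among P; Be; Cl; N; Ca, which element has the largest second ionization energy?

Consider each +1 ion: P⁺ still has 4 valence electrons; Be⁺ still has 1 valence electron; Cl⁺ still has 6 valence electrons; N⁺ still has 4 valence electrons; Ca⁺ still has 1 valence electron.
All are still removing valence electrons, so compare the +1 ions as you would atoms: IE_2 generally rises across a period (higher Z_eff) and falls down a group (larger shell), subject to the usual subshell exceptions.
Valence configurations: P⁺ [Ne]3s²3p², Be⁺ [He]2s¹, Cl⁺ [Ne]3s²3p⁴, N⁺ [He]2s²2p², Ca⁺ [Ar]4s¹.
Tabulated IE_2 (kJ/mol): P 1907, Be 1757, Cl 2298, N 2856, Ca 1145.
Putting it together, IE_2: Ca < Be < P < Cl < N.

N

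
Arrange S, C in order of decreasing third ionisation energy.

Consider each +2 ion: S²⁺ still has 4 valence electrons; C²⁺ still has 2 valence electrons.
All are still removing valence electrons, so compare the +2 ions as you would atoms: IE_3 generally rises across a period (higher Z_eff) and falls down a group (larger shell), subject to the usual subshell exceptions.
Valence configurations: S²⁺ [Ne]3s²3p², C²⁺ [He]2s².
Tabulated IE_3 (kJ/mol): S 3357, C 4620.
Overall IE_3 order: S < C.

C, S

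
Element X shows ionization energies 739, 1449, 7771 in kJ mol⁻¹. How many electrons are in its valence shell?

2

Look for the largest jump between consecutive ionization energies: IE3/IE2 ≈ 5.4, far larger than any earlier ratio.
That jump marks the point where a core electron is being removed. So the atom has 2 valence electrons.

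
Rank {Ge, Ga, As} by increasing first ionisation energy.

Ga, Ge, As

IE₁ increases left→right with effective nuclear charge and decreases top→bottom as the valence shell moves farther out.
All lie in period 4, so first ionization energy increases left to right.
So from lowest to highest: Ga < Ge < As.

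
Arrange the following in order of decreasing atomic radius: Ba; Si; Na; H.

Ba, Na, Si, H

H is in period 1, group 1; Na is in period 3, group 1; Si is in period 3, group 14; Ba is in period 6, group 2.
Atomic radius shrinks across a period as nuclear charge pulls the same shell inward, and grows down a group as new shells are added.
Here both period and group differ, so the two effects have to be weighed against each other.
Si > H: period and group pull opposite ways; the down-group shift dominates (116 vs 32 pm).
Na > Si: Na lies to the left of Si in period 3, so the across-period effect alone puts Na larger.
Ba > Na: period and group pull opposite ways; the down-group shift dominates (196 vs 155 pm).
Approximate values (pm): H 32, Na 155, Si 116, Ba 196.
So from largest to smallest: Ba > Na > Si > H.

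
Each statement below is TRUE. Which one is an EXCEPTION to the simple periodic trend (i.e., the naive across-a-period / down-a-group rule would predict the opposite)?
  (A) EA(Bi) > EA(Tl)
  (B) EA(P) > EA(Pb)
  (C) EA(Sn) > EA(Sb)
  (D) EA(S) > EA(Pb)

(C)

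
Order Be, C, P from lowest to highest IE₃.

IE_3 is the cost of taking one more electron from the +2 cation: Be²⁺ is the bare [He] core; C²⁺ still has 2 valence electrons; P²⁺ still has 3 valence electrons.
Core electrons are held far more tightly than valence electrons, so Be tops the IE_3 order.
Valence configurations: C²⁺ [He]2s², P²⁺ [Ne]3s²3p¹.
Tabulated IE_3 (kJ/mol): Be 14849, C 4620, P 2914.
Hence IE_3: P < C < Be.

P < C < Be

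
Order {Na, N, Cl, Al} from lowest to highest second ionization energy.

IE_2 is the cost of taking one more electron from the +1 cation: Na⁺ is the bare [Ne] core; N⁺ still has 4 valence electrons; Cl⁺ still has 6 valence electrons; Al⁺ still has 2 valence electrons.
Core electrons are held far more tightly than valence electrons, so Na tops the IE_2 order.
Valence configurations: N⁺ [He]2s²2p², Cl⁺ [Ne]3s²3p⁴, Al⁺ [Ne]3s².
Tabulated IE_2 (kJ/mol): Na 4562, N 2856, Cl 2298, Al 1817.
Hence IE_2: Al < Cl < N < Na.

Al, Cl, N, Na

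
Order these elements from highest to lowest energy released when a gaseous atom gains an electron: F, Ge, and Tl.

F, Ge, Tl

F is in period 2, group 17; Ge is in period 4, group 14; Tl is in period 6, group 13.
Adding an electron releases more energy for atoms nearer the top right (short of the noble gases).
Neither a single period nor a single group — weigh both effects.
Ge > Tl: relative to Tl, both the across-period and down-group shifts push Ge's electron affinity up.
F > Ge: relative to Ge, both the across-period and down-group shifts push F's electron affinity up.
For reference (kJ/mol): F 328, Ge 119, Tl 19.
So from highest to lowest: F > Ge > Tl.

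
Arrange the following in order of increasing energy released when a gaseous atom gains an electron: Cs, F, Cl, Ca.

EA tends to increase across a period and decrease down a group, though the pattern is less regular than for IE or radius.
These span different periods and groups, so the two trends combine.
Cs > Ca: this pair runs against the simple trend — see the exception note.
F > Cs: both effects reinforce here, so F is clearly the higher of the two.
Cl > F: this pair runs against the simple trend — see the exception note.
Note the exception: Cs has a higher electron affinity than Ca, contrary to the simple trend — adding an electron to Ca (ns²) has to open a new, higher-energy np subshell, which is unfavourable.
Note the exception: Cl has a higher electron affinity than F, contrary to the simple trend — F's small 2p subshell makes the incoming electron feel strong e⁻–e⁻ repulsion, so Cl actually releases more energy on gaining an electron.
For reference (kJ/mol): F 328, Cl 349, Ca 2, Cs 46.
So from lowest to highest: Ca < Cs < F < Cl.

Ca < Cs < F < Cl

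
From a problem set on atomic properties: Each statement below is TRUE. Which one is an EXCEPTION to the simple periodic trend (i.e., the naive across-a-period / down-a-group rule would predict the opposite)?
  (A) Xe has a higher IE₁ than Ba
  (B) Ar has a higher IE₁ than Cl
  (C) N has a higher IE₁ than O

(C)

The general trend: IE₁ increases across a period and decreases down a group.
(A) Xe (period 5, group 18) vs Ba (period 6, group 2): the stated order agrees with the simple trend.
(B) Ar (period 3, group 18) vs Cl (period 3, group 17): the stated order agrees with the simple trend.
(C) N (period 2, group 15) vs O (period 2, group 16): the stated order contradicts the simple trend.
The exception is (C): pairing an electron in O's 2p⁴ costs repulsion energy, so O ionizes more easily than half-filled N (2p³).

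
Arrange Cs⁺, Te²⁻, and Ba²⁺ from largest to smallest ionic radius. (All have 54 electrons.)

All of these have 54 electrons, so size is governed by nuclear charge alone: the more protons, the stronger the pull on the same electron cloud, and the smaller the ion.
Nuclear charges: Ba²⁺ (Z=56), Cs⁺ (Z=55), Te²⁻ (Z=52).
Largest to smallest: Te²⁻ > Cs⁺ > Ba²⁺.

Te²⁻ > Cs⁺ > Ba²⁺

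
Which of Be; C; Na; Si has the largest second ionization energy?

The second ionization energy removes an electron from the +1 ion. For each element: Be⁺ still has 1 valence electron; C⁺ still has 3 valence electrons; Na⁺ is the bare [Ne] core; Si⁺ still has 3 valence electrons.
Pulling an electron out of a noble-gas core costs far more than removing a remaining valence electron, so Na sits at the high end of IE_2.
Valence configurations: Be⁺ [He]2s¹, C⁺ [He]2s²2p¹, Si⁺ [Ne]3s²3p¹.
Tabulated IE_2 (kJ/mol): Be 1757, C 2353, Na 4562, Si 1577.
So the second ionization energies run Si < Be < C < Na.

Na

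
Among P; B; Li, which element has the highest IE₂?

Li

The second ionization energy removes an electron from the +1 ion. For each element: P⁺ still has 4 valence electrons; B⁺ still has 2 valence electrons; Li⁺ is the bare [He] core.
Breaking into a closed-shell core is much more expensive than removing a leftover valence electron — Li has the largest IE_2 here.
Valence configurations: P⁺ [Ne]3s²3p², B⁺ [He]2s².
Approximate IE_2 values (kJ/mol): P 1907, B 2427, Li 7298.
Overall IE_2 order: P < B < Li.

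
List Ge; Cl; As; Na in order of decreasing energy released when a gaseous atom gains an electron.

Cl > Ge > As > Na

Na is in period 3, group 1; Cl is in period 3, group 17; Ge is in period 4, group 14; As is in period 4, group 15.
Adding an electron releases more energy for atoms nearer the top right (short of the noble gases).
These span different periods and groups, so the two trends combine.
As > Na: period and group pull opposite ways; the across-period shift dominates (78 vs 53 kJ/mol).
Ge > As: this pair runs against the simple trend — see the exception note.
Cl > Ge: relative to Ge, both the across-period and down-group shifts push Cl's electron affinity up.
Note the exception: Ge has a higher electron affinity than As, contrary to the simple trend — adding an electron to As's half-filled 4p³ is unfavourable, so Ge (4p²) has the more exothermic EA.
Tabulated electron affinity (kJ/mol): Na 53, Cl 349, Ge 119, As 78.
So from highest to lowest: Cl > Ge > As > Na.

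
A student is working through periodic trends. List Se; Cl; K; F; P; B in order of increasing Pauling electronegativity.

K, B, P, Se, Cl, F

B is in period 2, group 13; F is in period 2, group 17; P is in period 3, group 15; Cl is in period 3, group 17; K is in period 4, group 1; Se is in period 4, group 16.
Smaller atoms with higher effective nuclear charge are more electronegative.
Here both period and group differ, so the two effects have to be weighed against each other.
B > K: relative to K, both the across-period and down-group shifts push B's electronegativity up.
P > B: the two effects oppose for this pair; the across-period effect wins (2.19 vs 2.04).
Se > P: period and group pull opposite ways; the across-period shift dominates (2.55 vs 2.19).
Cl > Se: both effects reinforce here, so Cl is clearly the higher of the two.
F > Cl: F sits above Cl in group 17, so the down-group effect alone puts F higher.
For reference (Pauling): B 2.04, F 3.98, P 2.19, Cl 3.16, K 0.82, Se 2.55.
So from lowest to highest: K < B < P < Se < Cl < F.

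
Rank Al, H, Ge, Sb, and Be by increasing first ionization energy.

Al, Ge, Sb, Be, H

H is in period 1, group 1; Be is in period 2, group 2; Al is in period 3, group 13; Ge is in period 4, group 14; Sb is in period 5, group 15.
Removing the outermost electron gets harder across a period and easier down a group.
A diagonal step moves right (one effect) and down (the opposite effect) at once.
Ge > Al: the two effects oppose for this pair; the across-period effect wins (762 vs 578 kJ/mol).
Sb > Ge: the two effects oppose for this pair; the across-period effect wins (831 vs 762 kJ/mol).
Be > Sb: period and group pull opposite ways; the down-group shift dominates (900 vs 831 kJ/mol).
H > Be: the two effects oppose for this pair; the down-group effect wins (1312 vs 900 kJ/mol).
For reference (kJ/mol): H 1312, Be 900, Al 578, Ge 762, Sb 831.
So from lowest to highest: Al < Ge < Sb < Be < H.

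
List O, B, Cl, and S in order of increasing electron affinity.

B is in period 2, group 13; O is in period 2, group 16; S is in period 3, group 16; Cl is in period 3, group 17.
Adding an electron releases more energy for atoms nearer the top right (short of the noble gases).
These span different periods and groups, so the two trends combine.
O > B: O lies to the right of B in period 2, so the across-period effect alone puts O higher.
S > O: this pair runs against the simple trend — see the exception note.
Cl > S: both are in period 3; the period trend gives Cl the larger value.
Note the exception: S has a higher electron affinity than O, contrary to the simple trend — the compact 2p subshell of O repels the added electron more than S's larger 3p does.
For reference (kJ/mol): B 27, O 141, S 200, Cl 349.
So from lowest to highest: B < O < S < Cl.

B < O < S < Cl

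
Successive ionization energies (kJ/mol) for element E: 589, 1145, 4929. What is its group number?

Look for the largest jump between consecutive ionization energies: IE3/IE2 ≈ 4.3, far larger than any earlier ratio.
That jump marks the point where a core electron is being removed. So the atom has 2 valence electrons.
A main-group element with 2 valence electrons is in group 2.

Group 2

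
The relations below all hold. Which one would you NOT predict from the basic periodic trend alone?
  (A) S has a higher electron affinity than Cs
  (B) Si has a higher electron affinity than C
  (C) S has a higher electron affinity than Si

The general trend: electron affinity increases across a period and decreases down a group.
(A) S (period 3, group 16) vs Cs (period 6, group 1): the stated order agrees with the simple trend.
(B) Si (period 3, group 14) vs C (period 2, group 14): the stated order contradicts the simple trend.
(C) S (period 3, group 16) vs Si (period 3, group 14): the stated order agrees with the simple trend.
The exception is (B): Si's larger, more diffuse 3p orbitals accept an added electron slightly more readily than C's compact 2p.

(B)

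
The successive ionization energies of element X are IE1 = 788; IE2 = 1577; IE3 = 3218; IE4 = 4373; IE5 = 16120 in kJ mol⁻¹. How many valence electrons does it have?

4

Look for the largest jump between consecutive ionization energies: IE5/IE4 ≈ 3.7, far larger than any earlier ratio.
That jump marks the point where a core electron is being removed. So the atom has 4 valence electrons.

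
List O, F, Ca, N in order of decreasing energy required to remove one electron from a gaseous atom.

N is in period 2, group 15; O is in period 2, group 16; F is in period 2, group 17; Ca is in period 4, group 2.
IE₁ increases left→right with effective nuclear charge and decreases top→bottom as the valence shell moves farther out.
These span different periods and groups, so the two trends combine.
O > Ca: both effects reinforce here, so O is clearly the higher of the two.
N > O: this pair runs against the simple trend — see the exception note.
F > N: both are in period 2; the period trend gives F the larger value.
Note the exception: N has a higher first ionization energy than O, contrary to the simple trend — pairing an electron in O's 2p⁴ costs repulsion energy, so O ionizes more easily than half-filled N (2p³).
Tabulated first ionization energy (kJ/mol): N 1402, O 1314, F 1681, Ca 590.
So from highest to lowest: F > N > O > Ca.

F, N, O, Ca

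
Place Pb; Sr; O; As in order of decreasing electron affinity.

O, As, Pb, Sr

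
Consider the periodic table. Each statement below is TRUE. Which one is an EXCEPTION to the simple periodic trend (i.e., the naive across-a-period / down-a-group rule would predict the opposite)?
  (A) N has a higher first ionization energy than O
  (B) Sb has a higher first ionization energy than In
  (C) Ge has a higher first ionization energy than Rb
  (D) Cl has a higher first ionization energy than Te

(A)

The general trend: first ionization energy increases across a period and decreases down a group.
(A) N (period 2, group 15) vs O (period 2, group 16): the stated order contradicts the simple trend.
(B) Sb (period 5, group 15) vs In (period 5, group 13): the stated order agrees with the simple trend.
(C) Ge (period 4, group 14) vs Rb (period 5, group 1): the stated order agrees with the simple trend.
(D) Cl (period 3, group 17) vs Te (period 5, group 16): the stated order agrees with the simple trend.
The exception is (A): pairing an electron in O's 2p⁴ costs repulsion energy, so O ionizes more easily than half-filled N (2p³).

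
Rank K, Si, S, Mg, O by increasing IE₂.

Mg, Si, S, K, O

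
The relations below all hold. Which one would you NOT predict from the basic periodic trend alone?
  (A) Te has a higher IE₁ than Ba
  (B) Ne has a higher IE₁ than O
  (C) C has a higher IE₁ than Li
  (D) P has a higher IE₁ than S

(D)

The general trend: IE₁ increases across a period and decreases down a group.
(A) Te (period 5, group 16) vs Ba (period 6, group 2): the stated order agrees with the simple trend.
(B) Ne (period 2, group 18) vs O (period 2, group 16): the stated order agrees with the simple trend.
(C) C (period 2, group 14) vs Li (period 2, group 1): the stated order agrees with the simple trend.
(D) P (period 3, group 15) vs S (period 3, group 16): the stated order contradicts the simple trend.
The exception is (D): S (3p⁴) ionizes more easily than half-filled P (3p³) because the paired 3p electron in S is pushed out by e⁻–e⁻ repulsion.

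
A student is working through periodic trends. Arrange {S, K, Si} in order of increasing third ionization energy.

Consider each +2 ion: S²⁺ still has 4 valence electrons; K²⁺ is already 1 electron into the core; Si²⁺ still has 2 valence electrons.
Breaking into a closed-shell core is much more expensive than removing a leftover valence electron — K has the largest IE_3 here.
Valence configurations: S²⁺ [Ne]3s²3p², Si²⁺ [Ne]3s².
Approximate IE_3 values (kJ/mol): S 3357, K 4420, Si 3232.
Overall IE_3 order: Si < S < K.

Si, S, K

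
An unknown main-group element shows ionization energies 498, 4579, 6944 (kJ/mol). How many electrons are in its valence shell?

Look for the largest jump between consecutive ionization energies: IE2/IE1 ≈ 9.2, far larger than any earlier ratio.
That jump marks the point where a core electron is being removed. So the atom has 1 valence electron.

1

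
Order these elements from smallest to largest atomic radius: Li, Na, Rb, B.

B < Li < Na < Rb

Moving right in a period, electrons are added to the same shell under a stronger nuclear pull, so atoms get smaller; moving down, a new shell is opened and atoms get larger.
Neither a single period nor a single group — weigh both effects.
Li > B: both are in period 2; the period trend gives Li the larger value.
Na > Li: Na sits below Li in group 1, so the down-group effect alone puts Na larger.
Rb > Na: Rb sits below Na in group 1, so the down-group effect alone puts Rb larger.
Tabulated atomic radius (pm): Li 133, B 85, Na 155, Rb 210.
So from smallest to largest: B < Li < Na < Rb.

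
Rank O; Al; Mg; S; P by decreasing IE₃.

Mg > O > S > P > Al

IE_3 is the cost of taking one more electron from the +2 cation: O²⁺ still has 4 valence electrons; Al²⁺ still has 1 valence electron; Mg²⁺ is the bare [Ne] core; S²⁺ still has 4 valence electrons; P²⁺ still has 3 valence electrons.
Breaking into a closed-shell core is much more expensive than removing a leftover valence electron — Mg has the largest IE_3 here.
Valence configurations: O²⁺ [He]2s²2p², Al²⁺ [Ne]3s¹, S²⁺ [Ne]3s²3p², P²⁺ [Ne]3s²3p¹.
Approximate IE_3 values (kJ/mol): O 5300, Al 2745, Mg 7733, S 3357, P 2914.
Hence IE_3: Al < P < S < O < Mg.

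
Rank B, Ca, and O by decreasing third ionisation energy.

O > Ca > B

The third ionization energy removes an electron from the +2 ion. For each element: B²⁺ still has 1 valence electron; Ca²⁺ is the bare [Ar] core; O²⁺ still has 4 valence electrons.
Usually core removal costs more than valence removal, but here the competition is close: a tightly held n=2 valence electron can cost more to remove than an n=3 core electron, so the actual values have to decide it.
Valence configurations: B²⁺ [He]2s¹, O²⁺ [He]2s²2p².
The numbers (kJ/mol): B 3660, Ca 4912, O 5300.
Putting it together, IE_3: B < Ca < O.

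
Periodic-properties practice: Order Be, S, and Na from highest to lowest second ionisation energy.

Consider each +1 ion: Be⁺ still has 1 valence electron; S⁺ still has 5 valence electrons; Na⁺ is the bare [Ne] core.
Core electrons are held far more tightly than valence electrons, so Na tops the IE_2 order.
Valence configurations: Be⁺ [He]2s¹, S⁺ [Ne]3s²3p³.
The numbers (kJ/mol): Be 1757, S 2252, Na 4562.
Overall IE_2 order: Be < S < Na.

Na, S, Be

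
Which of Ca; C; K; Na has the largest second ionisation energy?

Na

After 1 electron has been removed, what remains? Ca⁺ still has 1 valence electron; C⁺ still has 3 valence electrons; K⁺ is the bare [Ar] core; Na⁺ is the bare [Ne] core.
Core electrons are held far more tightly than valence electrons, so K and Na top the IE_2 order.
Valence configurations: Ca⁺ [Ar]4s¹, C⁺ [He]2s²2p¹.
Tabulated IE_2 (kJ/mol): Ca 1145, C 2353, K 3052, Na 4562.
Putting it together, IE_2: Ca < C < K < Na.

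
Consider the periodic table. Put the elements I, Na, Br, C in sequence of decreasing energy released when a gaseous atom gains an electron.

C is in period 2, group 14; Na is in period 3, group 1; Br is in period 4, group 17; I is in period 5, group 17.
Atoms with high Z_eff and room in the valence shell (especially the halogens) have the most exothermic electron affinities.
Here both period and group differ, so the two effects have to be weighed against each other.
C > Na: relative to Na, both the across-period and down-group shifts push C's electron affinity up.
I > C: the two effects oppose for this pair; the across-period effect wins (295 vs 122 kJ/mol).
Br > I: they share group 17; the group trend gives Br the larger value.
Tabulated electron affinity (kJ/mol): C 122, Na 53, Br 325, I 295.
So from highest to lowest: Br > I > C > Na.

Br > I > C > Na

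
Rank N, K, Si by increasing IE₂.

Si < N < K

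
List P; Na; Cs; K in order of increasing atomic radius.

P < Na < K < Cs

Moving right in a period, electrons are added to the same shell under a stronger nuclear pull, so atoms get smaller; moving down, a new shell is opened and atoms get larger.
Neither a single period nor a single group — weigh both effects.
Na > P: Na lies to the left of P in period 3, so the across-period effect alone puts Na larger.
K > Na: K sits below Na in group 1, so the down-group effect alone puts K larger.
Cs > K: Cs sits below K in group 1, so the down-group effect alone puts Cs larger.
For reference (pm): Na 155, P 111, K 196, Cs 232.
So from smallest to largest: P < Na < K < Cs.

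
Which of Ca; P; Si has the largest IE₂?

P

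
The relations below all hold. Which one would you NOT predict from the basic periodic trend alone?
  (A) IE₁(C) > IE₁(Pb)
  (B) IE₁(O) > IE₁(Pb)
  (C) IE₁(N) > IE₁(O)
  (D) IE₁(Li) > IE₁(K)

(C)

The general trend: IE₁ increases across a period and decreases down a group.
(A) C (period 2, group 14) vs Pb (period 6, group 14): the stated order agrees with the simple trend.
(B) O (period 2, group 16) vs Pb (period 6, group 14): the stated order agrees with the simple trend.
(C) N (period 2, group 15) vs O (period 2, group 16): the stated order contradicts the simple trend.
(D) Li (period 2, group 1) vs K (period 4, group 1): the stated order agrees with the simple trend.
The exception is (C): pairing an electron in O's 2p⁴ costs repulsion energy, so O ionizes more easily than half-filled N (2p³).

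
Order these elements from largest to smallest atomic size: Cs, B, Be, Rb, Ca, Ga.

Cs, Rb, Ca, Ga, Be, B

Be is in period 2, group 2; B is in period 2, group 13; Ca is in period 4, group 2; Ga is in period 4, group 13; Rb is in period 5, group 1; Cs is in period 6, group 1.
Atomic radius shrinks across a period as nuclear charge pulls the same shell inward, and grows down a group as new shells are added.
Neither a single period nor a single group — weigh both effects.
Be > B: Be lies to the left of B in period 2, so the across-period effect alone puts Be larger.
Ga > Be: period and group pull opposite ways; the down-group shift dominates (124 vs 102 pm).
Ca > Ga: both are in period 4; the period trend gives Ca the larger value.
Rb > Ca: relative to Ca, both the across-period and down-group shifts push Rb's atomic radius up.
Cs > Rb: they share group 1; the group trend gives Cs the larger value.
For reference (pm): Be 102, B 85, Ca 171, Ga 124, Rb 210, Cs 232.
So from largest to smallest: Cs > Rb > Ca > Ga > Be > B.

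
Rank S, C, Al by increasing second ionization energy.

Al, S, C

IE_2 is the cost of taking one more electron from the +1 cation: S⁺ still has 5 valence electrons; C⁺ still has 3 valence electrons; Al⁺ still has 2 valence electrons.
All are still removing valence electrons, so compare the +1 ions as you would atoms: IE_2 generally rises across a period (higher Z_eff) and falls down a group (larger shell), subject to the usual subshell exceptions.
Valence configurations: S⁺ [Ne]3s²3p³, C⁺ [He]2s²2p¹, Al⁺ [Ne]3s².
Tabulated IE_2 (kJ/mol): S 2252, C 2353, Al 1817.
Overall IE_2 order: Al < S < C.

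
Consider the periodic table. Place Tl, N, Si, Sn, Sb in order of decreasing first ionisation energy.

N > Sb > Si > Sn > Tl

N is in period 2, group 15; Si is in period 3, group 14; Sn is in period 5, group 14; Sb is in period 5, group 15; Tl is in period 6, group 13.
Removing the outermost electron gets harder across a period and easier down a group.
Neither a single period nor a single group — weigh both effects.
Sn > Tl: relative to Tl, both the across-period and down-group shifts push Sn's first ionization energy up.
Si > Sn: Si sits above Sn in group 14, so the down-group effect alone puts Si higher.
Sb > Si: period and group pull opposite ways; the across-period shift dominates (831 vs 786 kJ/mol).
N > Sb: N sits above Sb in group 15, so the down-group effect alone puts N higher.
Tabulated first ionization energy (kJ/mol): N 1402, Si 786, Sn 709, Sb 831, Tl 589.
So from highest to lowest: N > Sb > Si > Sn > Tl.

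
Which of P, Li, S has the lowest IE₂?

Consider each +1 ion: P⁺ still has 4 valence electrons; Li⁺ is the bare [He] core; S⁺ still has 5 valence electrons.
Core electrons are held far more tightly than valence electrons, so Li tops the IE_2 order.
Valence configurations: P⁺ [Ne]3s²3p², S⁺ [Ne]3s²3p³.
Approximate IE_2 values (kJ/mol): P 1907, Li 7298, S 2252.
Overall IE_2 order: P < S < Li.

P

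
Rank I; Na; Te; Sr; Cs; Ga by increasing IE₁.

Na is in period 3, group 1; Ga is in period 4, group 13; Sr is in period 5, group 2; Te is in period 5, group 16; I is in period 5, group 17; Cs is in period 6, group 1.
IE₁ increases left→right with effective nuclear charge and decreases top→bottom as the valence shell moves farther out.
Neither a single period nor a single group — weigh both effects.
Na > Cs: Na sits above Cs in group 1, so the down-group effect alone puts Na higher.
Sr > Na: the two effects oppose for this pair; the across-period effect wins (550 vs 496 kJ/mol).
Ga > Sr: both effects reinforce here, so Ga is clearly the higher of the two.
Te > Ga: period and group pull opposite ways; the across-period shift dominates (869 vs 579 kJ/mol).
I > Te: I lies to the right of Te in period 5, so the across-period effect alone puts I higher.
Tabulated first ionization energy (kJ/mol): Na 496, Ga 579, Sr 550, Te 869, I 1008, Cs 376.
So from lowest to highest: Cs < Na < Sr < Ga < Te < I.

Cs < Na < Sr < Ga < Te < I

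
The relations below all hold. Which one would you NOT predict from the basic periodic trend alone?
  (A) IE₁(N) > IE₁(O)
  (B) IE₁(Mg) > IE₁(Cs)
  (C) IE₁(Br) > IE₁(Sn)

(A)

The general trend: IE₁ increases across a period and decreases down a group.
(A) N (period 2, group 15) vs O (period 2, group 16): the stated order contradicts the simple trend.
(B) Mg (period 3, group 2) vs Cs (period 6, group 1): the stated order agrees with the simple trend.
(C) Br (period 4, group 17) vs Sn (period 5, group 14): the stated order agrees with the simple trend.
The exception is (A): pairing an electron in O's 2p⁴ costs repulsion energy, so O ionizes more easily than half-filled N (2p³).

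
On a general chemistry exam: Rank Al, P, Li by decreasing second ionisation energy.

Li, P, Al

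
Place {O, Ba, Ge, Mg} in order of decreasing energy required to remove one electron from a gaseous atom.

O, Ge, Mg, Ba

O is in period 2, group 16; Mg is in period 3, group 2; Ge is in period 4, group 14; Ba is in period 6, group 2.
Across a period the outer electron is held more tightly (higher IE₁); down a group it sits in a higher shell, more shielded, and comes off more easily.
Neither a single period nor a single group — weigh both effects.
Mg > Ba: Mg sits above Ba in group 2, so the down-group effect alone puts Mg higher.
Ge > Mg: period and group pull opposite ways; the across-period shift dominates (762 vs 738 kJ/mol).
O > Ge: both effects reinforce here, so O is clearly the higher of the two.
Approximate values (kJ/mol): O 1314, Mg 738, Ge 762, Ba 503.
So from highest to lowest: O > Ge > Mg > Ba.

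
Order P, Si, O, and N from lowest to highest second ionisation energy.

Si < P < N < O

After 1 electron has been removed, what remains? P⁺ still has 4 valence electrons; Si⁺ still has 3 valence electrons; O⁺ still has 5 valence electrons; N⁺ still has 4 valence electrons.
All are still removing valence electrons, so compare the +1 ions as you would atoms: IE_2 generally rises across a period (higher Z_eff) and falls down a group (larger shell), subject to the usual subshell exceptions.
Valence configurations: P⁺ [Ne]3s²3p², Si⁺ [Ne]3s²3p¹, O⁺ [He]2s²2p³, N⁺ [He]2s²2p².
Approximate IE_2 values (kJ/mol): P 1907, Si 1577, O 3388, N 2856.
So the second ionization energies run Si < P < N < O.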